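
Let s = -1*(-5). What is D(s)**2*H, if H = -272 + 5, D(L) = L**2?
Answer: -166875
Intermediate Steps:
s = 5
H = -267
D(s)**2*H = (5**2)**2*(-267) = 25**2*(-267) = 625*(-267) = -166875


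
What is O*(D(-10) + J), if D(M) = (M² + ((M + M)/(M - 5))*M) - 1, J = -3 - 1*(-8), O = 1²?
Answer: 272/3 ≈ 90.667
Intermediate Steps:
O = 1
J = 5 (J = -3 + 8 = 5)
D(M) = -1 + M² + 2*M²/(-5 + M) (D(M) = (M² + ((2*M)/(-5 + M))*M) - 1 = (M² + (2*M/(-5 + M))*M) - 1 = (M² + 2*M²/(-5 + M)) - 1 = -1 + M² + 2*M²/(-5 + M))
O*(D(-10) + J) = 1*((5 + (-10)³ - 1*(-10) - 3*(-10)²)/(-5 - 10) + 5) = 1*((5 - 1000 + 10 - 3*100)/(-15) + 5) = 1*(-(5 - 1000 + 10 - 300)/15 + 5) = 1*(-1/15*(-1285) + 5) = 1*(257/3 + 5) = 1*(272/3) = 272/3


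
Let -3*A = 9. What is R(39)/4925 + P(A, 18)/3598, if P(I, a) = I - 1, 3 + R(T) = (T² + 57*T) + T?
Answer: 1358074/1772015 ≈ 0.76640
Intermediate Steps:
A = -3 (A = -⅓*9 = -3)
R(T) = -3 + T² + 58*T (R(T) = -3 + ((T² + 57*T) + T) = -3 + (T² + 58*T) = -3 + T² + 58*T)
P(I, a) = -1 + I
R(39)/4925 + P(A, 18)/3598 = (-3 + 39² + 58*39)/4925 + (-1 - 3)/3598 = (-3 + 1521 + 2262)*(1/4925) - 4*1/3598 = 3780*(1/4925) - 2/1799 = 756/985 - 2/1799 = 1358074/1772015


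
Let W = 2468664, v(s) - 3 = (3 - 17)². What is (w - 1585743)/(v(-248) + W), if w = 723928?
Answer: -861815/2468863 ≈ -0.34907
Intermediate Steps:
v(s) = 199 (v(s) = 3 + (3 - 17)² = 3 + (-14)² = 3 + 196 = 199)
(w - 1585743)/(v(-248) + W) = (723928 - 1585743)/(199 + 2468664) = -861815/2468863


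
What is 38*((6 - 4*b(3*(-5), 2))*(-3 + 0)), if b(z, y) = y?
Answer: 228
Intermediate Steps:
38*((6 - 4*b(3*(-5), 2))*(-3 + 0)) = 38*((6 - 4*2)*(-3 + 0)) = 38*((6 - 8)*(-3)) = 38*(-2*(-3)) = 38*6 = 228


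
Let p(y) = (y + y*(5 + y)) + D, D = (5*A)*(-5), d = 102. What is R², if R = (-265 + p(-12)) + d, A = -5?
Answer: 1156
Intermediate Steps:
D = 125 (D = (5*(-5))*(-5) = -25*(-5) = 125)
p(y) = 125 + y + y*(5 + y) (p(y) = (y + y*(5 + y)) + 125 = 125 + y + y*(5 + y))
R = 34 (R = (-265 + (125 + (-12)² + 6*(-12))) + 102 = (-265 + (125 + 144 - 72)) + 102 = (-265 + 197) + 102 = -68 + 102 = 34)
R² = 34² = 1156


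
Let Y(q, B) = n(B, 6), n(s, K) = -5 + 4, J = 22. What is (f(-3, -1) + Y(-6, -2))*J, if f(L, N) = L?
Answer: -88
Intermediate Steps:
n(s, K) = -1
Y(q, B) = -1
(f(-3, -1) + Y(-6, -2))*J = (-3 - 1)*22 = -4*22 = -88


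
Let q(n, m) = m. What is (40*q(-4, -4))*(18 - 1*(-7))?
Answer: -4000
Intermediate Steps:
(40*q(-4, -4))*(18 - 1*(-7)) = (40*(-4))*(18 - 1*(-7)) = -160*(18 + 7) = -160*25 = -4000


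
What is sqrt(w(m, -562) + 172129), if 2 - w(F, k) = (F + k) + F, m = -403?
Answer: sqrt(173499) ≈ 416.53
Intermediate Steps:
w(F, k) = 2 - k - 2*F (w(F, k) = 2 - ((F + k) + F) = 2 - (k + 2*F) = 2 + (-k - 2*F) = 2 - k - 2*F)
sqrt(w(m, -562) + 172129) = sqrt((2 - 1*(-562) - 2*(-403)) + 172129) = sqrt((2 + 562 + 806) + 172129) = sqrt(1370 + 172129) = sqrt(173499)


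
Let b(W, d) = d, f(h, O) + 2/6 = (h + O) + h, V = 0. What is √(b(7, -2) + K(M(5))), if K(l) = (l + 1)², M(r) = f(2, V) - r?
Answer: I*√17/3 ≈ 1.3744*I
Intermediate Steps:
f(h, O) = -⅓ + O + 2*h (f(h, O) = -⅓ + ((h + O) + h) = -⅓ + ((O + h) + h) = -⅓ + (O + 2*h) = -⅓ + O + 2*h)
M(r) = 11/3 - r (M(r) = (-⅓ + 0 + 2*2) - r = (-⅓ + 0 + 4) - r = 11/3 - r)
K(l) = (1 + l)²
√(b(7, -2) + K(M(5))) = √(-2 + (1 + (11/3 - 1*5))²) = √(-2 + (1 + (11/3 - 5))²) = √(-2 + (1 - 4/3)²) = √(-2 + (-⅓)²) = √(-2 + ⅑) = √(-17/9) = I*√17/3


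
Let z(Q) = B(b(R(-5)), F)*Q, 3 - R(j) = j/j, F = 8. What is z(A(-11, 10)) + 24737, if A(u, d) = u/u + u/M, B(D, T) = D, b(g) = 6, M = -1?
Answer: 24809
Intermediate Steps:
R(j) = 2 (R(j) = 3 - j/j = 3 - 1*1 = 3 - 1 = 2)
A(u, d) = 1 - u (A(u, d) = u/u + u/(-1) = 1 + u*(-1) = 1 - u)
z(Q) = 6*Q
z(A(-11, 10)) + 24737 = 6*(1 - 1*(-11)) + 24737 = 6*(1 + 11) + 24737 = 6*12 + 24737 = 72 + 24737 = 24809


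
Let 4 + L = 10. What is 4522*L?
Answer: 27132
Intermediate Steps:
L = 6 (L = -4 + 10 = 6)
4522*L = 4522*6 = 27132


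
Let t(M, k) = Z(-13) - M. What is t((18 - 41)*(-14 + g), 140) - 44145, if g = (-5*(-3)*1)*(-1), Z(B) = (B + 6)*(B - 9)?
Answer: -44658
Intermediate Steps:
Z(B) = (-9 + B)*(6 + B) (Z(B) = (6 + B)*(-9 + B) = (-9 + B)*(6 + B))
g = -15 (g = (15*1)*(-1) = 15*(-1) = -15)
t(M, k) = 154 - M (t(M, k) = (-54 + (-13)² - 3*(-13)) - M = (-54 + 169 + 39) - M = 154 - M)
t((18 - 41)*(-14 + g), 140) - 44145 = (154 - (18 - 41)*(-14 - 15)) - 44145 = (154 - (-23)*(-29)) - 44145 = (154 - 1*667) - 44145 = (154 - 667) - 44145 = -513 - 44145 = -44658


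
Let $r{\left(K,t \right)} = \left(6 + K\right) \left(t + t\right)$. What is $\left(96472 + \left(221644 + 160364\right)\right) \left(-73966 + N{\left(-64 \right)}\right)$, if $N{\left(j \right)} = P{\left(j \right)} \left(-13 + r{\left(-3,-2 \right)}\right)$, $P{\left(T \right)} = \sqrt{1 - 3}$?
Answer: $-35391251680 - 11962000 i \sqrt{2} \approx -3.5391 \cdot 10^{10} - 1.6917 \cdot 10^{7} i$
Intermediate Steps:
$P{\left(T \right)} = i \sqrt{2}$ ($P{\left(T \right)} = \sqrt{-2} = i \sqrt{2}$)
$r{\left(K,t \right)} = 2 t \left(6 + K\right)$ ($r{\left(K,t \right)} = \left(6 + K\right) 2 t = 2 t \left(6 + K\right)$)
$N{\left(j \right)} = - 25 i \sqrt{2}$ ($N{\left(j \right)} = i \sqrt{2} \left(-13 + 2 \left(-2\right) \left(6 - 3\right)\right) = i \sqrt{2} \left(-13 + 2 \left(-2\right) 3\right) = i \sqrt{2} \left(-13 - 12\right) = i \sqrt{2} \left(-25\right) = - 25 i \sqrt{2}$)
$\left(96472 + \left(221644 + 160364\right)\right) \left(-73966 + N{\left(-64 \right)}\right) = \left(96472 + \left(221644 + 160364\right)\right) \left(-73966 - 25 i \sqrt{2}\right) = \left(96472 + 382008\right) \left(-73966 - 25 i \sqrt{2}\right) = 478480 \left(-73966 - 25 i \sqrt{2}\right) = -35391251680 - 11962000 i \sqrt{2}$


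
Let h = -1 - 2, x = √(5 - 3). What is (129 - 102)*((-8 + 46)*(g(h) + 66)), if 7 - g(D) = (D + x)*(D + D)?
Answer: 56430 + 6156*√2 ≈ 65136.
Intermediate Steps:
x = √2 ≈ 1.4142
h = -3
g(D) = 7 - 2*D*(D + √2) (g(D) = 7 - (D + √2)*(D + D) = 7 - (D + √2)*2*D = 7 - 2*D*(D + √2))
(129 - 102)*((-8 + 46)*(g(h) + 66)) = (129 - 102)*((-8 + 46)*((7 - 2*(-3)² - 2*(-3)*√2) + 66)) = 27*(38*((7 - 2*9 + 6*√2) + 66)) = 27*(38*((7 - 18 + 6*√2) + 66)) = 27*(38*((-11 + 6*√2) + 66)) = 27*(38*(55 + 6*√2)) = 27*(2090 + 228*√2) = 56430 + 6156*√2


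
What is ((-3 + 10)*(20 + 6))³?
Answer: 6028568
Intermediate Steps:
((-3 + 10)*(20 + 6))³ = (7*26)³ = 182³ = 6028568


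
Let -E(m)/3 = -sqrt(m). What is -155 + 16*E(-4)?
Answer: -155 + 96*I ≈ -155.0 + 96.0*I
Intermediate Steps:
E(m) = 3*sqrt(m) (E(m) = -(-3)*sqrt(m) = 3*sqrt(m))
-155 + 16*E(-4) = -155 + 16*(3*sqrt(-4)) = -155 + 16*(3*(2*I)) = -155 + 16*(6*I) = -155 + 96*I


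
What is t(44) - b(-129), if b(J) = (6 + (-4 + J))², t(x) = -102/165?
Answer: -887129/55 ≈ -16130.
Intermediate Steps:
t(x) = -34/55 (t(x) = -102*1/165 = -34/55)
b(J) = (2 + J)²
t(44) - b(-129) = -34/55 - (2 - 129)² = -34/55 - 1*(-127)² = -34/55 - 1*16129 = -34/55 - 16129 = -887129/55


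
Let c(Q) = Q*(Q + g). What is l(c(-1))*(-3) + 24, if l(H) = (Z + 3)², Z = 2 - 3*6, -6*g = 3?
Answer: -483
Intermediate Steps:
g = -½ (g = -⅙*3 = -½ ≈ -0.50000)
Z = -16 (Z = 2 - 18 = -16)
c(Q) = Q*(-½ + Q) (c(Q) = Q*(Q - ½) = Q*(-½ + Q))
l(H) = 169 (l(H) = (-16 + 3)² = (-13)² = 169)
l(c(-1))*(-3) + 24 = 169*(-3) + 24 = -507 + 24 = -483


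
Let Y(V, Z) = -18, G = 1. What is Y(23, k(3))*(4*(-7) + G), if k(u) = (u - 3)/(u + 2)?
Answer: 486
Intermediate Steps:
k(u) = (-3 + u)/(2 + u)
Y(23, k(3))*(4*(-7) + G) = -18*(4*(-7) + 1) = -18*(-28 + 1) = -18*(-27) = 486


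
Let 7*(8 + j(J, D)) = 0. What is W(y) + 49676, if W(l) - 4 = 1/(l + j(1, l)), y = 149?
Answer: 7004881/141 ≈ 49680.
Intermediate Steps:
j(J, D) = -8 (j(J, D) = -8 + (⅐)*0 = -8 + 0 = -8)
W(l) = 4 + 1/(-8 + l) (W(l) = 4 + 1/(l - 8) = 4 + 1/(-8 + l))
W(y) + 49676 = (-31 + 4*149)/(-8 + 149) + 49676 = (-31 + 596)/141 + 49676 = (1/141)*565 + 49676 = 565/141 + 49676 = 7004881/141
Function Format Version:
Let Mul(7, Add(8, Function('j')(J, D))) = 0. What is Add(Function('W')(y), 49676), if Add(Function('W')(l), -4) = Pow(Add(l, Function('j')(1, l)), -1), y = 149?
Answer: Rational(7004881, 141) ≈ 49680.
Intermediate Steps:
Function('j')(J, D) = -8 (Function('j')(J, D) = Add(-8, Mul(Rational(1, 7), 0)) = Add(-8, 0) = -8)
Function('W')(l) = Add(4, Pow(Add(-8, l), -1)) (Function('W')(l) = Add(4, Pow(Add(l, -8), -1)) = Add(4, Pow(Add(-8, l), -1)))
Add(Function('W')(y), 49676) = Add(Mul(Pow(Add(-8, 149), -1), Add(-31, Mul(4, 149))), 49676) = Add(Mul(Pow(141, -1), Add(-31, 596)), 49676) = Add(Mul(Rational(1, 141), 565), 49676) = Add(Rational(565, 141), 49676) = Rational(7004881, 141)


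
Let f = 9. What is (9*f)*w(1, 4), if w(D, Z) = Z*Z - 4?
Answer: 972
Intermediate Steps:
w(D, Z) = -4 + Z² (w(D, Z) = Z² - 4 = -4 + Z²)
(9*f)*w(1, 4) = (9*9)*(-4 + 4²) = 81*(-4 + 16) = 81*12 = 972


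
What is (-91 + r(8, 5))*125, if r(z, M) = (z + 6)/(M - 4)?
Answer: -9625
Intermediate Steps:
r(z, M) = (6 + z)/(-4 + M)
(-91 + r(8, 5))*125 = (-91 + (6 + 8)/(-4 + 5))*125 = (-91 + 14/1)*125 = (-91 + 1*14)*125 = (-91 + 14)*125 = -77*125 = -9625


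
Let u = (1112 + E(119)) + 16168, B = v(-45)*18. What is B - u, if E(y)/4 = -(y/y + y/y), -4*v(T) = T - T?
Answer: -17272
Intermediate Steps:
v(T) = 0 (v(T) = -(T - T)/4 = -¼*0 = 0)
B = 0 (B = 0*18 = 0)
E(y) = -8 (E(y) = 4*(-(y/y + y/y)) = 4*(-(1 + 1)) = 4*(-1*2) = 4*(-2) = -8)
u = 17272 (u = (1112 - 8) + 16168 = 1104 + 16168 = 17272)
B - u = 0 - 1*17272 = 0 - 17272 = -17272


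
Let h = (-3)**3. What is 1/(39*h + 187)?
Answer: -1/866 ≈ -0.0011547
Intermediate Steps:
h = -27
1/(39*h + 187) = 1/(39*(-27) + 187) = 1/(-1053 + 187) = 1/(-866) = -1/866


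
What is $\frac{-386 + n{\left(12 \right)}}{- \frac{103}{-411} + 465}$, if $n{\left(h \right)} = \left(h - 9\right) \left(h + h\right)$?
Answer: $- \frac{64527}{95609} \approx -0.6749$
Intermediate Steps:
$n{\left(h \right)} = 2 h \left(-9 + h\right)$ ($n{\left(h \right)} = \left(-9 + h\right) 2 h = 2 h \left(-9 + h\right)$)
$\frac{-386 + n{\left(12 \right)}}{- \frac{103}{-411} + 465} = \frac{-386 + 2 \cdot 12 \left(-9 + 12\right)}{- \frac{103}{-411} + 465} = \frac{-386 + 2 \cdot 12 \cdot 3}{\left(-103\right) \left(- \frac{1}{411}\right) + 465} = \frac{-386 + 72}{\frac{103}{411} + 465} = - \frac{314}{\frac{191218}{411}} = \left(-314\right) \frac{411}{191218} = - \frac{64527}{95609}$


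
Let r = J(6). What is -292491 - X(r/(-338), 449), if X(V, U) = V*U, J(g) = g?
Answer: -49429632/169 ≈ -2.9248e+5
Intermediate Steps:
r = 6
X(V, U) = U*V
-292491 - X(r/(-338), 449) = -292491 - 449*6/(-338) = -292491 - 449*6*(-1/338) = -292491 - 449*(-3)/169 = -292491 - 1*(-1347/169) = -292491 + 1347/169 = -49429632/169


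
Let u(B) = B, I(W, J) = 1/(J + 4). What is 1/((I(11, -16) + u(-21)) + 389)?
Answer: 12/4415 ≈ 0.0027180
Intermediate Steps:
I(W, J) = 1/(4 + J)
1/((I(11, -16) + u(-21)) + 389) = 1/((1/(4 - 16) - 21) + 389) = 1/((1/(-12) - 21) + 389) = 1/((-1/12 - 21) + 389) = 1/(-253/12 + 389) = 1/(4415/12) = 12/4415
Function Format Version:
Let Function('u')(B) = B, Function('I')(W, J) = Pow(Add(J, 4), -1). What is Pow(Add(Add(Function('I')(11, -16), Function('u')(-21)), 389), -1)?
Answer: Rational(12, 4415) ≈ 0.0027180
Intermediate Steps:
Function('I')(W, J) = Pow(Add(4, J), -1)
Pow(Add(Add(Function('I')(11, -16), Function('u')(-21)), 389), -1) = Pow(Add(Add(Pow(Add(4, -16), -1), -21), 389), -1) = Pow(Add(Add(Pow(-12, -1), -21), 389), -1) = Pow(Add(Add(Rational(-1, 12), -21), 389), -1) = Pow(Add(Rational(-253, 12), 389), -1) = Pow(Rational(4415, 12), -1) = Rational(12, 4415)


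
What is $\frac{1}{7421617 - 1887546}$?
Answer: $\frac{1}{5534071} \approx 1.807 \cdot 10^{-7}$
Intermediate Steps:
$\frac{1}{7421617 - 1887546} = \frac{1}{5534071}$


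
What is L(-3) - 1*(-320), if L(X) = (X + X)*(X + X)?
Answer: 356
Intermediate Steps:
L(X) = 4*X**2 (L(X) = (2*X)*(2*X) = 4*X**2)
L(-3) - 1*(-320) = 4*(-3)**2 - 1*(-320) = 4*9 + 320 = 36 + 320 = 356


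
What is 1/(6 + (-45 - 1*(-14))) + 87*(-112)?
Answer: -243601/25 ≈ -9744.0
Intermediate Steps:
1/(6 + (-45 - 1*(-14))) + 87*(-112) = 1/(6 + (-45 + 14)) - 9744 = 1/(6 - 31) - 9744 = 1/(-25) - 9744 = -1/25 - 9744 = -243601/25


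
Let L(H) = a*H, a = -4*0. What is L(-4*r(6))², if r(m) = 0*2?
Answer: 0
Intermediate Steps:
r(m) = 0
a = 0
L(H) = 0 (L(H) = 0*H = 0)
L(-4*r(6))² = 0² = 0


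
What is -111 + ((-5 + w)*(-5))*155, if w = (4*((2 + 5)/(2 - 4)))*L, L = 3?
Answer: 36314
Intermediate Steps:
w = -42 (w = (4*((2 + 5)/(2 - 4)))*3 = (4*(7/(-2)))*3 = (4*(7*(-½)))*3 = (4*(-7/2))*3 = -14*3 = -42)
-111 + ((-5 + w)*(-5))*155 = -111 + ((-5 - 42)*(-5))*155 = -111 - 47*(-5)*155 = -111 + 235*155 = -111 + 36425 = 36314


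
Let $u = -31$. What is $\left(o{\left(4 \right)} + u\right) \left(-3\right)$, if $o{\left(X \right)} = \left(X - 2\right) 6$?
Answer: $57$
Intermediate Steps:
$o{\left(X \right)} = -12 + 6 X$ ($o{\left(X \right)} = \left(-2 + X\right) 6 = -12 + 6 X$)
$\left(o{\left(4 \right)} + u\right) \left(-3\right) = \left(\left(-12 + 6 \cdot 4\right) - 31\right) \left(-3\right) = \left(\left(-12 + 24\right) - 31\right) \left(-3\right) = \left(12 - 31\right) \left(-3\right) = \left(-19\right) \left(-3\right) = 57$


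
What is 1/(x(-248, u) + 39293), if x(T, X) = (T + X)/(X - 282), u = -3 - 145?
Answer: 215/8448193 ≈ 2.5449e-5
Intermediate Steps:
u = -148
x(T, X) = (T + X)/(-282 + X)
1/(x(-248, u) + 39293) = 1/((-248 - 148)/(-282 - 148) + 39293) = 1/(-396/(-430) + 39293) = 1/(-1/430*(-396) + 39293) = 1/(198/215 + 39293) = 1/(8448193/215) = 215/8448193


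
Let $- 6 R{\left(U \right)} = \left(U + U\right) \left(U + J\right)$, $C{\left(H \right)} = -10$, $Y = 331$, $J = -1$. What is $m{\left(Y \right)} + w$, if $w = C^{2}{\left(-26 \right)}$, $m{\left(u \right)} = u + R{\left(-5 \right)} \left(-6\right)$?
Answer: $491$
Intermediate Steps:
$R{\left(U \right)} = - \frac{U \left(-1 + U\right)}{3}$ ($R{\left(U \right)} = - \frac{\left(U + U\right) \left(U - 1\right)}{6} = - \frac{2 U \left(-1 + U\right)}{6} = - \frac{U \left(-1 + U\right)}{3}$)
$m{\left(u \right)} = 60 + u$ ($m{\left(u \right)} = u + \frac{1}{3} \left(-5\right) \left(1 - -5\right) \left(-6\right) = u + \frac{1}{3} \left(-5\right) \left(1 + 5\right) \left(-6\right) = u + \frac{1}{3} \left(-5\right) 6 \left(-6\right) = u - -60 = u + 60 = 60 + u$)
$w = 100$ ($w = \left(-10\right)^{2} = 100$)
$m{\left(Y \right)} + w = \left(60 + 331\right) + 100 = 391 + 100 = 491$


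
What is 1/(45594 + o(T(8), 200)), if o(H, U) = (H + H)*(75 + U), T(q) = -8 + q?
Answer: 1/45594 ≈ 2.1933e-5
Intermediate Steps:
o(H, U) = 2*H*(75 + U) (o(H, U) = (2*H)*(75 + U) = 2*H*(75 + U))
1/(45594 + o(T(8), 200)) = 1/(45594 + 2*(-8 + 8)*(75 + 200)) = 1/(45594 + 2*0*275) = 1/(45594 + 0) = 1/45594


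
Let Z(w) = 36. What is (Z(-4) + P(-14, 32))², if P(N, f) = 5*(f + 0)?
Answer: 38416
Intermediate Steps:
P(N, f) = 5*f
(Z(-4) + P(-14, 32))² = (36 + 5*32)² = (36 + 160)² = 196² = 38416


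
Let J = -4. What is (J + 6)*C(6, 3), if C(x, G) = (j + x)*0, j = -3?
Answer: 0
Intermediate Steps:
C(x, G) = 0 (C(x, G) = (-3 + x)*0 = 0)
(J + 6)*C(6, 3) = (-4 + 6)*0 = 2*0 = 0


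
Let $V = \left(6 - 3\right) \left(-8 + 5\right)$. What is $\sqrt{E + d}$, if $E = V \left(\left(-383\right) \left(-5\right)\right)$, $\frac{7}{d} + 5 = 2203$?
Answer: $\frac{i \sqrt{1699301746}}{314} \approx 131.28 i$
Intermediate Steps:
$d = \frac{1}{314}$ ($d = \frac{7}{-5 + 2203} = \frac{7}{2198} = 7 \cdot \frac{1}{2198} = \frac{1}{314} \approx 0.0031847$)
$V = -9$ ($V = 3 \left(-3\right) = -9$)
$E = -17235$ ($E = - 9 \left(\left(-383\right) \left(-5\right)\right) = \left(-9\right) 1915 = -17235$)
$\sqrt{E + d} = \sqrt{-17235 + \frac{1}{314}} = \sqrt{- \frac{5411789}{314}} = \frac{i \sqrt{1699301746}}{314}$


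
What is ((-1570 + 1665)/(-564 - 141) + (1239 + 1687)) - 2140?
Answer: 110807/141 ≈ 785.87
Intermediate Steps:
((-1570 + 1665)/(-564 - 141) + (1239 + 1687)) - 2140 = (95/(-705) + 2926) - 2140 = (95*(-1/705) + 2926) - 2140 = (-19/141 + 2926) - 2140 = 412547/141 - 2140 = 110807/141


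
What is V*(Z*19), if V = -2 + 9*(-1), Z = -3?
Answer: 627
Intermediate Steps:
V = -11 (V = -2 - 9 = -11)
V*(Z*19) = -(-33)*19 = -11*(-57) = 627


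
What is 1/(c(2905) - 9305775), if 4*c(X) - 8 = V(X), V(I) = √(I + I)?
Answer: -74446184/692779289017327 - 2*√5810/692779289017327 ≈ -1.0746e-7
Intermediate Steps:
V(I) = √2*√I (V(I) = √(2*I) = √2*√I)
c(X) = 2 + √2*√X/4 (c(X) = 2 + (√2*√X)/4 = 2 + √2*√X/4)
1/(c(2905) - 9305775) = 1/((2 + √2*√2905/4) - 9305775) = 1/((2 + √5810/4) - 9305775) = 1/(-9305773 + √5810/4)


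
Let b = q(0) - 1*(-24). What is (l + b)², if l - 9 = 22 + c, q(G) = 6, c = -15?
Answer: 2116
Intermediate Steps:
b = 30 (b = 6 - 1*(-24) = 6 + 24 = 30)
l = 16 (l = 9 + (22 - 15) = 9 + 7 = 16)
(l + b)² = (16 + 30)² = 46² = 2116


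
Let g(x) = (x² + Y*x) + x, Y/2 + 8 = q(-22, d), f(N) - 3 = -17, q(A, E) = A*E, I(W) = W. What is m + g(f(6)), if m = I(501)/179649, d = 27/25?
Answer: 1603790681/1497075 ≈ 1071.3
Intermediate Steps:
d = 27/25 (d = 27*(1/25) = 27/25 ≈ 1.0800)
f(N) = -14 (f(N) = 3 - 17 = -14)
Y = -1588/25 (Y = -16 + 2*(-22*27/25) = -16 + 2*(-594/25) = -16 - 1188/25 = -1588/25 ≈ -63.520)
m = 167/59883 (m = 501/179649 = 501*(1/179649) = 167/59883 ≈ 0.0027888)
g(x) = x² - 1563*x/25 (g(x) = (x² - 1588*x/25) + x = x² - 1563*x/25)
m + g(f(6)) = 167/59883 + (1/25)*(-14)*(-1563 + 25*(-14)) = 167/59883 + (1/25)*(-14)*(-1563 - 350) = 167/59883 + (1/25)*(-14)*(-1913) = 167/59883 + 26782/25 = 1603790681/1497075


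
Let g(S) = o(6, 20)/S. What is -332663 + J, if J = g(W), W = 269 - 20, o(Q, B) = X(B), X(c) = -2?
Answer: -82833089/249 ≈ -3.3266e+5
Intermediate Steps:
o(Q, B) = -2
W = 249
g(S) = -2/S
J = -2/249 ≈ -0.0080321
-332663 + J = -332663 - 2/249 = -82833089/249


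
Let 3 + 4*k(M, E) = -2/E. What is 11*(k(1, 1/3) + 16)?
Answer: 605/4 ≈ 151.25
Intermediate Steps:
k(M, E) = -3/4 - 1/(2*E) (k(M, E) = -3/4 + (-2/E)/4 = -3/4 - 1/(2*E))
11*(k(1, 1/3) + 16) = 11*((-2 - 3/3)/(4*(1/3)) + 16) = 11*((-2 - 3*1/3)/(4*(1/3)) + 16) = 11*((1/4)*3*(-2 - 1) + 16) = 11*((1/4)*3*(-3) + 16) = 11*(-9/4 + 16) = 11*(55/4) = 605/4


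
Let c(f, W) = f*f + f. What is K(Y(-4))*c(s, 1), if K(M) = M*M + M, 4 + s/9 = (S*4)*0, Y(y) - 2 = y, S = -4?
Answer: 2520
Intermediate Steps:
Y(y) = 2 + y
s = -36 (s = -36 + 9*(-4*4*0) = -36 + 9*(-16*0) = -36 + 9*0 = -36 + 0 = -36)
K(M) = M + M² (K(M) = M² + M = M + M²)
c(f, W) = f + f² (c(f, W) = f² + f = f + f²)
K(Y(-4))*c(s, 1) = ((2 - 4)*(1 + (2 - 4)))*(-36*(1 - 36)) = (-2*(1 - 2))*(-36*(-35)) = -2*(-1)*1260 = 2*1260 = 2520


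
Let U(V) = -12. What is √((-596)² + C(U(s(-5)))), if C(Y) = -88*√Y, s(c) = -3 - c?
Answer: 4*√(22201 - 11*I*√3) ≈ 596.0 - 0.25574*I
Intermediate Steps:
√((-596)² + C(U(s(-5)))) = √((-596)² - 176*I*√3) = √(355216 - 176*I*√3)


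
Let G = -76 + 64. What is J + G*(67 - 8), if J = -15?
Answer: -723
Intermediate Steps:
G = -12
J + G*(67 - 8) = -15 - 12*(67 - 8) = -15 - 12*59 = -15 - 708 = -723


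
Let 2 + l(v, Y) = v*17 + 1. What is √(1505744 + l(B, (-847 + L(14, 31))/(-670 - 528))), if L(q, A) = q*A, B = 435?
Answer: √1513138 ≈ 1230.1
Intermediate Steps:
L(q, A) = A*q
l(v, Y) = -1 + 17*v (l(v, Y) = -2 + (v*17 + 1) = -2 + (17*v + 1) = -2 + (1 + 17*v) = -1 + 17*v)
√(1505744 + l(B, (-847 + L(14, 31))/(-670 - 528))) = √(1505744 + (-1 + 17*435)) = √(1505744 + (-1 + 7395)) = √(1505744 + 7394) = √1513138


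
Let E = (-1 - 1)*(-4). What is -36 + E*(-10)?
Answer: -116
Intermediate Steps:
E = 8 (E = -2*(-4) = 8)
-36 + E*(-10) = -36 + 8*(-10) = -36 - 80 = -116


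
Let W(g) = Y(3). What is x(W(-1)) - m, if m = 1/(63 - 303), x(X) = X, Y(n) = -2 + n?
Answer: 241/240 ≈ 1.0042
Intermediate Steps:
W(g) = 1 (W(g) = -2 + 3 = 1)
m = -1/240 (m = 1/(-240) = -1/240 ≈ -0.0041667)
x(W(-1)) - m = 1 - 1*(-1/240) = 1 + 1/240 = 241/240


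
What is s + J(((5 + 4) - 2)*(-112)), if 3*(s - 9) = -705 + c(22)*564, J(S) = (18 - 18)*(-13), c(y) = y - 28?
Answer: -1354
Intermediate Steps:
c(y) = -28 + y
J(S) = 0 (J(S) = 0*(-13) = 0)
s = -1354 (s = 9 + (-705 + (-28 + 22)*564)/3 = 9 + (-705 - 6*564)/3 = 9 + (-705 - 3384)/3 = 9 + (⅓)*(-4089) = 9 - 1363 = -1354)
s + J(((5 + 4) - 2)*(-112)) = -1354 + 0 = -1354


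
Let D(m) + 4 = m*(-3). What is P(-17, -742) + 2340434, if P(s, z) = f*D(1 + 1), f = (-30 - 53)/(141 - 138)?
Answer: 7022132/3 ≈ 2.3407e+6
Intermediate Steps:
D(m) = -4 - 3*m (D(m) = -4 + m*(-3) = -4 - 3*m)
f = -83/3 ≈ -27.667
P(s, z) = 830/3 (P(s, z) = -83*(-4 - 3*(1 + 1))/3 = -83*(-4 - 3*2)/3 = -83*(-4 - 6)/3 = -83/3*(-10) = 830/3)
P(-17, -742) + 2340434 = 830/3 + 2340434 = 7022132/3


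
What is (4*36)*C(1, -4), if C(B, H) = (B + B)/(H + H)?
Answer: -36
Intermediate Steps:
C(B, H) = B/H (C(B, H) = (2*B)/((2*H)) = (2*B)*(1/(2*H)) = B/H)
(4*36)*C(1, -4) = (4*36)*(1/(-4)) = 144*(1*(-¼)) = 144*(-¼) = -36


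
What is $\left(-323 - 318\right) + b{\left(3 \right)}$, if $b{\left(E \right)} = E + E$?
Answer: $-635$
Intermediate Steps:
$b{\left(E \right)} = 2 E$
$\left(-323 - 318\right) + b{\left(3 \right)} = \left(-323 - 318\right) + 2 \cdot 3 = -641 + 6 = -635$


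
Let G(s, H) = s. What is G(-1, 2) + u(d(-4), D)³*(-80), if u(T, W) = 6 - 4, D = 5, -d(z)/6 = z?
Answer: -641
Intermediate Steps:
d(z) = -6*z
u(T, W) = 2
G(-1, 2) + u(d(-4), D)³*(-80) = -1 + 2³*(-80) = -1 + 8*(-80) = -1 - 640 = -641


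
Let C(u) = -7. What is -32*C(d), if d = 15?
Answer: 224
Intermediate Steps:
-32*C(d) = -32*(-7) = 224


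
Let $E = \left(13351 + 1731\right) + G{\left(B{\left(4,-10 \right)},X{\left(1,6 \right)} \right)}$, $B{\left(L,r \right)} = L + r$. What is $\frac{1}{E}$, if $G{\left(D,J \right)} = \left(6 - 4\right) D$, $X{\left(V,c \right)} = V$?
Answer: $\frac{1}{15070} \approx 6.6357 \cdot 10^{-5}$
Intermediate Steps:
$G{\left(D,J \right)} = 2 D$
$E = 15070$ ($E = \left(13351 + 1731\right) + 2 \left(4 - 10\right) = 15082 + 2 \left(-6\right) = 15082 - 12 = 15070$)
$\frac{1}{E} = \frac{1}{15070}$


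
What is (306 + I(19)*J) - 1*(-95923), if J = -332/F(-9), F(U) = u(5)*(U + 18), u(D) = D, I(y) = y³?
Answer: 2053117/45 ≈ 45625.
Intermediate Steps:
F(U) = 90 + 5*U (F(U) = 5*(U + 18) = 5*(18 + U) = 90 + 5*U)
J = -332/45 (J = -332/(90 + 5*(-9)) = -332/(90 - 45) = -332/45 ≈ -7.3778)
(306 + I(19)*J) - 1*(-95923) = (306 + 19³*(-332/45)) - 1*(-95923) = (306 + 6859*(-332/45)) + 95923 = (306 - 2277188/45) + 95923 = -2263418/45 + 95923 = 2053117/45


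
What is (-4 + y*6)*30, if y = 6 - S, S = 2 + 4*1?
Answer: -120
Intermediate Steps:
S = 6 (S = 2 + 4 = 6)
y = 0 (y = 6 - 1*6 = 6 - 6 = 0)
(-4 + y*6)*30 = (-4 + 0*6)*30 = (-4 + 0)*30 = -4*30 = -120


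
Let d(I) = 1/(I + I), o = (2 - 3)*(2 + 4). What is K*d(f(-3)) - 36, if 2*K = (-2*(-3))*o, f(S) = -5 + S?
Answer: -279/8 ≈ -34.875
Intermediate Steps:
o = -6 (o = -1*6 = -6)
d(I) = 1/(2*I)
K = -18 (K = (-2*(-3)*(-6))/2 = (6*(-6))/2 = (1/2)*(-36) = -18)
K*d(f(-3)) - 36 = -9/(-5 - 3) - 36 = -9/(-8) - 36 = -9*(-1)/8 - 36 = -18*(-1/16) - 36 = 9/8 - 36 = -279/8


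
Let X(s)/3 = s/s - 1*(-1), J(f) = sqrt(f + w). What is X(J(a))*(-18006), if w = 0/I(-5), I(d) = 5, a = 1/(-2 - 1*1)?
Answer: -108036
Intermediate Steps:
a = -1/3 (a = 1/(-2 - 1) = 1/(-3) = -1/3 ≈ -0.33333)
w = 0 (w = 0/5 = 0*(1/5) = 0)
J(f) = sqrt(f) (J(f) = sqrt(f + 0) = sqrt(f))
X(s) = 6 (X(s) = 3*(s/s - 1*(-1)) = 3*(1 + 1) = 3*2 = 6)
X(J(a))*(-18006) = 6*(-18006) = -108036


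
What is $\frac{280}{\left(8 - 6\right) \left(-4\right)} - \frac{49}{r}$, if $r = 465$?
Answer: $- \frac{16324}{465} \approx -35.105$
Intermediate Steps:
$\frac{280}{\left(8 - 6\right) \left(-4\right)} - \frac{49}{r} = \frac{280}{\left(8 - 6\right) \left(-4\right)} - \frac{49}{465} = \frac{280}{2 \left(-4\right)} - \frac{49}{465} = \frac{280}{-8} - \frac{49}{465} = 280 \left(- \frac{1}{8}\right) - \frac{49}{465} = -35 - \frac{49}{465} = - \frac{16324}{465}$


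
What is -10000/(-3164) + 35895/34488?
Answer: 38204315/9093336 ≈ 4.2014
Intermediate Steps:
-10000/(-3164) + 35895/34488 = -10000*(-1/3164) + 35895*(1/34488) = 2500/791 + 11965/11496 = 38204315/9093336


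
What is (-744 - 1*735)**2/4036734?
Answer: 243049/448526 ≈ 0.54188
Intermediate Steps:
(-744 - 1*735)**2/4036734 = (-744 - 735)**2*(1/4036734) = (-1479)**2*(1/4036734) = 2187441*(1/4036734) = 243049/448526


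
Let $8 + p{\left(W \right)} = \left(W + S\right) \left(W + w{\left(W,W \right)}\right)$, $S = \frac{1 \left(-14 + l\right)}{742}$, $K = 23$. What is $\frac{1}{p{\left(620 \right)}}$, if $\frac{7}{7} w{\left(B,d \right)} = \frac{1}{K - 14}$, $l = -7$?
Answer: $\frac{954}{366758945} \approx 2.6012 \cdot 10^{-6}$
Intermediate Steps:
$w{\left(B,d \right)} = \frac{1}{9}$ ($w{\left(B,d \right)} = \frac{1}{23 - 14} = \frac{1}{9}$)
$S = - \frac{3}{106}$ ($S = \frac{1 \left(-14 - 7\right)}{742} = 1 \left(-21\right) \frac{1}{742} = \left(-21\right) \frac{1}{742} = - \frac{3}{106} \approx -0.028302$)
$p{\left(W \right)} = -8 + \left(- \frac{3}{106} + W\right) \left(\frac{1}{9} + W\right)$ ($p{\left(W \right)} = -8 + \left(W - \frac{3}{106}\right) \left(W + \frac{1}{9}\right) = -8 + \left(- \frac{3}{106} + W\right) \left(\frac{1}{9} + W\right)$)
$\frac{1}{p{\left(620 \right)}} = \frac{1}{- \frac{2545}{318} + 620^{2} + \frac{79}{954} \cdot 620} = \frac{1}{- \frac{2545}{318} + 384400 + \frac{24490}{477}} = \frac{1}{\frac{366758945}{954}} = \frac{954}{366758945}$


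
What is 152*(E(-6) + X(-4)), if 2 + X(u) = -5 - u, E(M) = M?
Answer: -1368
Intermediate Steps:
X(u) = -7 - u (X(u) = -2 + (-5 - u) = -7 - u)
152*(E(-6) + X(-4)) = 152*(-6 + (-7 - 1*(-4))) = 152*(-6 + (-7 + 4)) = 152*(-6 - 3) = 152*(-9) = -1368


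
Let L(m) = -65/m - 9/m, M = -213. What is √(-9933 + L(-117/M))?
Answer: I*√15312999/39 ≈ 100.34*I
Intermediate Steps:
L(m) = -74/m
√(-9933 + L(-117/M)) = √(-9933 - 74/((-117/(-213)))) = √(-9933 - 74/((-117*(-1/213)))) = √(-9933 - 74/39/71) = √(-9933 - 74*71/39) = √(-9933 - 5254/39) = √(-392641/39) = I*√15312999/39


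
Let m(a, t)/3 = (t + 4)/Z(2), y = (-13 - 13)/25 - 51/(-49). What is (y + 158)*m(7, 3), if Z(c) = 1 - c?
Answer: -580653/175 ≈ -3318.0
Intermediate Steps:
y = 1/1225 (y = -26*1/25 - 51*(-1/49) = -26/25 + 51/49 = 1/1225 ≈ 0.00081633)
m(a, t) = -12 - 3*t (m(a, t) = 3*((t + 4)/(1 - 1*2)) = 3*((4 + t)/(1 - 2)) = 3*((4 + t)/(-1)) = 3*((4 + t)*(-1)) = 3*(-4 - t) = -12 - 3*t)
(y + 158)*m(7, 3) = (1/1225 + 158)*(-12 - 3*3) = 193551*(-12 - 9)/1225 = (193551/1225)*(-21) = -580653/175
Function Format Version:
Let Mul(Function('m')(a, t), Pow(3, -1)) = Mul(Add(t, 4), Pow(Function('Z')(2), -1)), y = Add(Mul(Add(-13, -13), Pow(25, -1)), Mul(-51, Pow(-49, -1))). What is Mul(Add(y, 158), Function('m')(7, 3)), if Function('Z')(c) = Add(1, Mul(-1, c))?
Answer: Rational(-580653, 175) ≈ -3318.0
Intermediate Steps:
y = Rational(1, 1225) (y = Add(Mul(-26, Rational(1, 25)), Mul(-51, Rational(-1, 49))) = Add(Rational(-26, 25), Rational(51, 49)) = Rational(1, 1225) ≈ 0.00081633)
Function('m')(a, t) = Add(-12, Mul(-3, t)) (Function('m')(a, t) = Mul(3, Mul(Add(t, 4), Pow(Add(1, Mul(-1, 2)), -1))) = Mul(3, Mul(Add(4, t), Pow(Add(1, -2), -1))) = Mul(3, Mul(Add(4, t), Pow(-1, -1))) = Mul(3, Mul(Add(4, t), -1)) = Mul(3, Add(-4, Mul(-1, t))) = Add(-12, Mul(-3, t)))
Mul(Add(y, 158), Function('m')(7, 3)) = Mul(Add(Rational(1, 1225), 158), Add(-12, Mul(-3, 3))) = Mul(Rational(193551, 1225), Add(-12, -9)) = Mul(Rational(193551, 1225), -21) = Rational(-580653, 175)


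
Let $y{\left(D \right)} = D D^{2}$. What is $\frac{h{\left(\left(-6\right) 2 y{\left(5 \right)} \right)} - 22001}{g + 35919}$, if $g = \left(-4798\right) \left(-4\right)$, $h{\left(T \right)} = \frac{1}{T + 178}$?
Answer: $- \frac{29085323}{72856742} \approx -0.39921$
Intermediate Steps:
$y{\left(D \right)} = D^{3}$
$h{\left(T \right)} = \frac{1}{178 + T}$
$g = 19192$
$\frac{h{\left(\left(-6\right) 2 y{\left(5 \right)} \right)} - 22001}{g + 35919} = \frac{\frac{1}{178 + \left(-6\right) 2 \cdot 5^{3}} - 22001}{19192 + 35919} = \frac{\frac{1}{178 - 1500} - 22001}{55111} = \left(\frac{1}{178 - 1500} - 22001\right) \frac{1}{55111} = \left(\frac{1}{-1322} - 22001\right) \frac{1}{55111} = \left(- \frac{1}{1322} - 22001\right) \frac{1}{55111} = \left(- \frac{29085323}{1322}\right) \frac{1}{55111} = - \frac{29085323}{72856742}$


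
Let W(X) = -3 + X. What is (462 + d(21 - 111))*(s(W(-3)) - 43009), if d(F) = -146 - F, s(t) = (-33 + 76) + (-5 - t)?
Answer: -17443790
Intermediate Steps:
s(t) = 38 - t (s(t) = 43 + (-5 - t) = 38 - t)
(462 + d(21 - 111))*(s(W(-3)) - 43009) = (462 + (-146 - (21 - 111)))*((38 - (-3 - 3)) - 43009) = (462 + (-146 - 1*(-90)))*((38 - 1*(-6)) - 43009) = (462 + (-146 + 90))*((38 + 6) - 43009) = (462 - 56)*(44 - 43009) = 406*(-42965) = -17443790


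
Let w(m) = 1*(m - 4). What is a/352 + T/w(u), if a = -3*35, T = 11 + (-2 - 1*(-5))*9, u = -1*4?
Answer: -1777/352 ≈ -5.0483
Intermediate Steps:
u = -4
T = 38 (T = 11 + (-2 + 5)*9 = 11 + 3*9 = 11 + 27 = 38)
a = -105
w(m) = -4 + m (w(m) = 1*(-4 + m) = -4 + m)
a/352 + T/w(u) = -105/352 + 38/(-4 - 4) = -105*1/352 + 38/(-8) = -105/352 + 38*(-⅛) = -105/352 - 19/4 = -1777/352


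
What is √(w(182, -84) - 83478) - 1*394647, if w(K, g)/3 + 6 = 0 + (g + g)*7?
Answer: -394647 + 28*I*√111 ≈ -3.9465e+5 + 295.0*I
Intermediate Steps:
w(K, g) = -18 + 42*g (w(K, g) = -18 + 3*(0 + (g + g)*7) = -18 + 3*(0 + (2*g)*7) = -18 + 3*(0 + 14*g) = -18 + 3*(14*g) = -18 + 42*g)
√(w(182, -84) - 83478) - 1*394647 = √((-18 + 42*(-84)) - 83478) - 1*394647 = √((-18 - 3528) - 83478) - 394647 = √(-3546 - 83478) - 394647 = √(-87024) - 394647 = 28*I*√111 - 394647 = -394647 + 28*I*√111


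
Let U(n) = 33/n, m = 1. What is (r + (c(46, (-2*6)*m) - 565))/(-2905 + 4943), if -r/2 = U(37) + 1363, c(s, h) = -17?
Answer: -61231/37703 ≈ -1.6240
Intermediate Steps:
r = -100928/37 (r = -2*(33/37 + 1363) = -2*50464/37 = -100928/37 ≈ -2727.8)
(r + (c(46, (-2*6)*m) - 565))/(-2905 + 4943) = (-100928/37 + (-17 - 565))/(-2905 + 4943) = (-100928/37 - 582)/2038 = -122462/37*1/2038 = -61231/37703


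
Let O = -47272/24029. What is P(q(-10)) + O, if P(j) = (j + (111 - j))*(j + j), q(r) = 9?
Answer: 47962670/24029 ≈ 1996.0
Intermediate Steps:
P(j) = 222*j (P(j) = 111*(2*j) = 222*j)
O = -47272/24029 (O = -47272*1/24029 = -47272/24029 ≈ -1.9673)
P(q(-10)) + O = 222*9 - 47272/24029 = 1998 - 47272/24029 = 47962670/24029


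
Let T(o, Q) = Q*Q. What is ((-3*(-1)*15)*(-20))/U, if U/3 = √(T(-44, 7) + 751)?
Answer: -15*√2/2 ≈ -10.607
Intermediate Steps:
T(o, Q) = Q²
U = 60*√2 (U = 3*√(7² + 751) = 3*√(49 + 751) = 3*√800 = 3*(20*√2) = 60*√2 ≈ 84.853)
((-3*(-1)*15)*(-20))/U = ((-3*(-1)*15)*(-20))/((60*√2)) = ((3*15)*(-20))*(√2/120) = (45*(-20))*(√2/120) = -15*√2/2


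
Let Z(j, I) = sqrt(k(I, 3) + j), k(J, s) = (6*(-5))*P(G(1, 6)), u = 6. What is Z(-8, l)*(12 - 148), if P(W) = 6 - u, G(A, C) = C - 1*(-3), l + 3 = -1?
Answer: -272*I*sqrt(2) ≈ -384.67*I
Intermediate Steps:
l = -4 (l = -3 - 1 = -4)
G(A, C) = 3 + C (G(A, C) = C + 3 = 3 + C)
P(W) = 0 (P(W) = 6 - 1*6 = 6 - 6 = 0)
k(J, s) = 0 (k(J, s) = (6*(-5))*0 = -30*0 = 0)
Z(j, I) = sqrt(j) (Z(j, I) = sqrt(0 + j) = sqrt(j))
Z(-8, l)*(12 - 148) = sqrt(-8)*(12 - 148) = (2*I*sqrt(2))*(-136) = -272*I*sqrt(2)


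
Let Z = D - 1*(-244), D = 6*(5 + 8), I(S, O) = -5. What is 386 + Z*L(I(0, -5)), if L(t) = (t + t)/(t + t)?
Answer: 708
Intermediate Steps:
L(t) = 1 (L(t) = (2*t)/((2*t)) = (2*t)*(1/(2*t)) = 1)
D = 78 (D = 6*13 = 78)
Z = 322 (Z = 78 - 1*(-244) = 78 + 244 = 322)
386 + Z*L(I(0, -5)) = 386 + 322*1 = 386 + 322 = 708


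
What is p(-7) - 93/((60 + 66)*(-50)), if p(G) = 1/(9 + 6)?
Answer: 57/700 ≈ 0.081429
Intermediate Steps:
p(G) = 1/15
p(-7) - 93/((60 + 66)*(-50)) = 1/15 - 93/((60 + 66)*(-50)) = 1/15 - 93*(-1)/(126*50) = 1/15 - 31*(-1)/(42*50) = 1/15 - 93*(-1/6300) = 1/15 + 31/2100 = 57/700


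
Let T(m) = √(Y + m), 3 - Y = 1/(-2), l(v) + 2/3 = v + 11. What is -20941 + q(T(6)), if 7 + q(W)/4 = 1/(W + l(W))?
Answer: -12979439/619 - 36*√38/619 ≈ -20969.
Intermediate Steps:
l(v) = 31/3 + v (l(v) = -⅔ + (v + 11) = -⅔ + (11 + v) = 31/3 + v)
Y = 7/2 (Y = 3 - 1/(-2) = 3 - 1*(-½) = 3 + ½ = 7/2 ≈ 3.5000)
T(m) = √(7/2 + m)
q(W) = -28 + 4/(31/3 + 2*W) (q(W) = -28 + 4/(W + (31/3 + W)) = -28 + 4/(31/3 + 2*W))
-20941 + q(T(6)) = -20941 + 8*(-107 - 21*√(14 + 4*6)/2)/(31 + 6*(√(14 + 4*6)/2)) = -20941 + 8*(-107 - 21*√(14 + 24)/2)/(31 + 6*(√(14 + 24)/2)) = -20941 + 8*(-107 - 21*√38/2)/(31 + 6*(√38/2)) = -20941 + 8*(-107 - 21*√38/2)/(31 + 3*√38)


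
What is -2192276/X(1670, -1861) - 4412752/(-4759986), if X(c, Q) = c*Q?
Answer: 6037365656594/3698354422455 ≈ 1.6324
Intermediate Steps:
X(c, Q) = Q*c
-2192276/X(1670, -1861) - 4412752/(-4759986) = -2192276/((-1861*1670)) - 4412752/(-4759986) = -2192276/(-3107870) - 4412752*(-1/4759986) = -2192276*(-1/3107870) + 2206376/2379993 = 1096138/1553935 + 2206376/2379993 = 6037365656594/3698354422455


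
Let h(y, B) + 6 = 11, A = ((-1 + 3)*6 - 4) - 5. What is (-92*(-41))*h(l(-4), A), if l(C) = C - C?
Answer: 18860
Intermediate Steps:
l(C) = 0
A = 3 (A = (2*6 - 4) - 5 = (12 - 4) - 5 = 8 - 5 = 3)
h(y, B) = 5 (h(y, B) = -6 + 11 = 5)
(-92*(-41))*h(l(-4), A) = -92*(-41)*5 = 3772*5 = 18860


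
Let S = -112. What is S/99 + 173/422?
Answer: -30137/41778 ≈ -0.72136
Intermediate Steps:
S/99 + 173/422 = -112/99 + 173/422 = -30137/41778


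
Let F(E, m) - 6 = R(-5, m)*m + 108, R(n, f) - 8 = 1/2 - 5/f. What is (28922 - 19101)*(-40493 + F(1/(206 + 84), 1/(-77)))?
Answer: -8725471659/22 ≈ -3.9661e+8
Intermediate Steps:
R(n, f) = 17/2 - 5/f (R(n, f) = 8 + (1/2 - 5/f) = 17/2 - 5/f)
F(E, m) = 114 + m*(17/2 - 5/m) (F(E, m) = 6 + ((17/2 - 5/m)*m + 108) = 6 + (m*(17/2 - 5/m) + 108) = 6 + (108 + m*(17/2 - 5/m)) = 114 + m*(17/2 - 5/m))
(28922 - 19101)*(-40493 + F(1/(206 + 84), 1/(-77))) = (28922 - 19101)*(-40493 + (109 + (17/2)/(-77))) = 9821*(-40493 + (109 + (17/2)*(-1/77))) = 9821*(-40493 + (109 - 17/154)) = 9821*(-40493 + 16769/154) = 9821*(-6219153/154) = -8725471659/22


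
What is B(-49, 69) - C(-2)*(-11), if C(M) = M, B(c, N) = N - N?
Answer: -22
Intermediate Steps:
B(c, N) = 0
B(-49, 69) - C(-2)*(-11) = 0 - (-2)*(-11) = 0 - 1*22 = 0 - 22 = -22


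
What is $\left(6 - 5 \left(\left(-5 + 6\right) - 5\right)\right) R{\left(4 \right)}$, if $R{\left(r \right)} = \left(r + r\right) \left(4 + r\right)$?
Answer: $1664$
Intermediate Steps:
$R{\left(r \right)} = 2 r \left(4 + r\right)$
$\left(6 - 5 \left(\left(-5 + 6\right) - 5\right)\right) R{\left(4 \right)} = \left(6 - 5 \left(\left(-5 + 6\right) - 5\right)\right) 2 \cdot 4 \left(4 + 4\right) = \left(6 - 5 \left(1 - 5\right)\right) 2 \cdot 4 \cdot 8 = \left(6 - -20\right) 64 = \left(6 + 20\right) 64 = 26 \cdot 64 = 1664$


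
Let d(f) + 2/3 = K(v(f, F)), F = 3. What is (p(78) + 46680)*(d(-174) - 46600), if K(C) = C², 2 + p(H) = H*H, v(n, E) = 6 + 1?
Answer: -7368477110/3 ≈ -2.4562e+9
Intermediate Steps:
v(n, E) = 7
p(H) = -2 + H² (p(H) = -2 + H*H = -2 + H²)
d(f) = 145/3 (d(f) = -⅔ + 7² = -⅔ + 49 = 145/3)
(p(78) + 46680)*(d(-174) - 46600) = ((-2 + 78²) + 46680)*(145/3 - 46600) = ((-2 + 6084) + 46680)*(-139655/3) = (6082 + 46680)*(-139655/3) = 52762*(-139655/3) = -7368477110/3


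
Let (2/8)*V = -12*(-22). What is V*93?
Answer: 98208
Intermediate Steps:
V = 1056 (V = 4*(-12*(-22)) = 4*264 = 1056)
V*93 = 1056*93 = 98208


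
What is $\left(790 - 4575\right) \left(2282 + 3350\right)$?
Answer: $-21317120$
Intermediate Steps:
$\left(790 - 4575\right) \left(2282 + 3350\right) = \left(-3785\right) 5632 = -21317120$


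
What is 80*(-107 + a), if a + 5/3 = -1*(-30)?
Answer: -18880/3 ≈ -6293.3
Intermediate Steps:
a = 85/3 (a = -5/3 - 1*(-30) = -5/3 + 30 = 85/3 ≈ 28.333)
80*(-107 + a) = 80*(-107 + 85/3) = 80*(-236/3) = -18880/3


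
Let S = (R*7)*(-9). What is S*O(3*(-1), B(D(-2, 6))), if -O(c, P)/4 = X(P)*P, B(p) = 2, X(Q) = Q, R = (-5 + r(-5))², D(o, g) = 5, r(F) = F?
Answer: 100800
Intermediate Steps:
R = 100 (R = (-5 - 5)² = (-10)² = 100)
O(c, P) = -4*P² (O(c, P) = -4*P*P = -4*P²)
S = -6300 (S = (100*7)*(-9) = 700*(-9) = -6300)
S*O(3*(-1), B(D(-2, 6))) = -(-25200)*2² = -(-25200)*4 = -6300*(-16) = 100800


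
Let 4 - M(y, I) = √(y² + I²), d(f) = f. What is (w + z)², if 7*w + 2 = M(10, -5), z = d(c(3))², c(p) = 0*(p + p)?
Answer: 129/49 - 20*√5/49 ≈ 1.7200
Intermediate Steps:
c(p) = 0 (c(p) = 0*(2*p) = 0)
z = 0 (z = 0² = 0)
M(y, I) = 4 - √(I² + y²) (M(y, I) = 4 - √(y² + I²) = 4 - √(I² + y²))
w = 2/7 - 5*√5/7 (w = -2/7 + (4 - √((-5)² + 10²))/7 = -2/7 + (4 - √(25 + 100))/7 = -2/7 + (4 - √125)/7 = -2/7 + (4 - 5*√5)/7 = -2/7 + (4/7 - 5*√5/7) = 2/7 - 5*√5/7 ≈ -1.3115)
(w + z)² = ((2/7 - 5*√5/7) + 0)² = (2/7 - 5*√5/7)²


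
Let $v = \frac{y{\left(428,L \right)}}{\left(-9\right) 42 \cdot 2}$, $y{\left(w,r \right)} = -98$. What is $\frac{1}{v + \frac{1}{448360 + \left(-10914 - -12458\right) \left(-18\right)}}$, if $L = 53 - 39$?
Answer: $\frac{11355336}{1472015} \approx 7.7141$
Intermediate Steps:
$L = 14$
$v = \frac{7}{54}$ ($v = - \frac{98}{\left(-9\right) 42 \cdot 2} = - \frac{98}{\left(-378\right) 2} = - \frac{98}{-756} = \left(-98\right) \left(- \frac{1}{756}\right) = \frac{7}{54} \approx 0.12963$)
$\frac{1}{v + \frac{1}{448360 + \left(-10914 - -12458\right) \left(-18\right)}} = \frac{1}{\frac{7}{54} + \frac{1}{448360 + \left(-10914 - -12458\right) \left(-18\right)}} = \frac{1}{\frac{7}{54} + \frac{1}{448360 + \left(-10914 + 12458\right) \left(-18\right)}} = \frac{1}{\frac{7}{54} + \frac{1}{448360 + 1544 \left(-18\right)}} = \frac{1}{\frac{7}{54} + \frac{1}{448360 - 27792}} = \frac{1}{\frac{7}{54} + \frac{1}{420568}} = \frac{1}{\frac{1472015}{11355336}} = \frac{11355336}{1472015}$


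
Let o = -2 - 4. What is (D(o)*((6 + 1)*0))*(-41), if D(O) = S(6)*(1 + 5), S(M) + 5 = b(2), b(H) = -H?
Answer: 0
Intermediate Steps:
S(M) = -7 (S(M) = -5 - 1*2 = -5 - 2 = -7)
o = -6
D(O) = -42 (D(O) = -7*(1 + 5) = -7*6 = -42)
(D(o)*((6 + 1)*0))*(-41) = -42*(6 + 1)*0*(-41) = -294*0*(-41) = -42*0*(-41) = 0*(-41) = 0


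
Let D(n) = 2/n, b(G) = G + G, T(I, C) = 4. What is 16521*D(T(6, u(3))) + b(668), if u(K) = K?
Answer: 19193/2 ≈ 9596.5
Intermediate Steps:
b(G) = 2*G
16521*D(T(6, u(3))) + b(668) = 16521*(2/4) + 2*668 = 16521*(2*(1/4)) + 1336 = 16521*(1/2) + 1336 = 16521/2 + 1336 = 19193/2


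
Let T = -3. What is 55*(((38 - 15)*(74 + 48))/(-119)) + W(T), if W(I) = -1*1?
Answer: -154449/119 ≈ -1297.9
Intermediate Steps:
W(I) = -1
55*(((38 - 15)*(74 + 48))/(-119)) + W(T) = 55*(((38 - 15)*(74 + 48))/(-119)) - 1 = 55*((23*122)*(-1/119)) - 1 = 55*(2806*(-1/119)) - 1 = 55*(-2806/119) - 1 = -154330/119 - 1 = -154449/119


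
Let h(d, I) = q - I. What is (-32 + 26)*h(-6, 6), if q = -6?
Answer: 72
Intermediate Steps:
h(d, I) = -6 - I
(-32 + 26)*h(-6, 6) = (-32 + 26)*(-6 - 1*6) = -6*(-6 - 6) = -6*(-12) = 72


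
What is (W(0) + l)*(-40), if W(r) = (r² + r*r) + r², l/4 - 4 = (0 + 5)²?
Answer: -4640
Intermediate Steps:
l = 116 (l = 16 + 4*(0 + 5)² = 16 + 4*5² = 16 + 4*25 = 16 + 100 = 116)
W(r) = 3*r² (W(r) = (r² + r²) + r² = 2*r² + r² = 3*r²)
(W(0) + l)*(-40) = (3*0² + 116)*(-40) = (3*0 + 116)*(-40) = (0 + 116)*(-40) = 116*(-40) = -4640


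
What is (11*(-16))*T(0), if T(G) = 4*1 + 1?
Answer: -880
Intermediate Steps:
T(G) = 5 (T(G) = 4 + 1 = 5)
(11*(-16))*T(0) = (11*(-16))*5 = -176*5 = -880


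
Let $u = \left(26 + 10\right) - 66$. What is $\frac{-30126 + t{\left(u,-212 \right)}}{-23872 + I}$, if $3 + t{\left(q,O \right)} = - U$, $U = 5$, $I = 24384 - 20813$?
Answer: $\frac{30134}{20301} \approx 1.4844$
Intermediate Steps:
$I = 3571$
$u = -30$ ($u = 36 - 66 = -30$)
$t{\left(q,O \right)} = -8$ ($t{\left(q,O \right)} = -3 - 5 = -8$)
$\frac{-30126 + t{\left(u,-212 \right)}}{-23872 + I} = \frac{-30126 - 8}{-23872 + 3571} = - \frac{30134}{-20301} = \left(-30134\right) \left(- \frac{1}{20301}\right) = \frac{30134}{20301}$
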